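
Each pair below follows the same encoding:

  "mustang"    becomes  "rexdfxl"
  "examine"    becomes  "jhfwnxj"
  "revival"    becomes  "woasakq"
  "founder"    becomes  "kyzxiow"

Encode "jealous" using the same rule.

The shifts repeat in a cycle of length 2: positions 0,1,… shift by +5, +10, then the pattern repeats.
For jealous: j+5=o, e+10=o, a+5=f, l+10=v, o+5=t, u+10=e, s+5=x.

oofvtex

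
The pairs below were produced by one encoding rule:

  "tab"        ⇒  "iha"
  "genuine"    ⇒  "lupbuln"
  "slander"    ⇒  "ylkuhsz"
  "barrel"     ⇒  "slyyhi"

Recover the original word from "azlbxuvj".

The output letters match the input read backwards, each shifted +7: tab reversed is bat. Read the word backwards and shift each letter +7.
Decoding azlbxuvj: shift back: a−7=t, z−7=s, l−7=e, b−7=u, x−7=q, u−7=n, v−7=o, j−7=c → tseuqnoc; then reverse → conquest.

conquest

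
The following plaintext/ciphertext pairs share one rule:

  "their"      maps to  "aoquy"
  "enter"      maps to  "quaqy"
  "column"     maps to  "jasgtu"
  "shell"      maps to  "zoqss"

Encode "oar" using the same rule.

amy

The shift depends on letter class: consonant t→a is +7, but vowel e→q is +12. The rule splits by letter class: vowels +12, consonants +7.
Applying it to oar: o(vowel)+12=a, a(vowel)+12=m, r(cons)+7=y.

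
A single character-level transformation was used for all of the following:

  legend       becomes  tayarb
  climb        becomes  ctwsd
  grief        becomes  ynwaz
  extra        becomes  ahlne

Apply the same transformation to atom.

elqs

l(11)→t(19) and e(4)→a(0) fit y≡25x+4 (mod 26); the inverse of 25 mod 26 is 25. Each letter's alphabet position (a=0..z=25) is mapped through 25·x+4 mod 26 — an affine cipher.
Applying it to atom: a(0)→25·0+4≡4=e; t(19)→25·19+4≡11=l; o(14)→25·14+4≡16=q; m(12)→25·12+4≡18=s (all mod 26).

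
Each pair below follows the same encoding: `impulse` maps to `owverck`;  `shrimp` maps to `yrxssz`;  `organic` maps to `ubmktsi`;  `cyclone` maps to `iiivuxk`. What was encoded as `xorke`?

relay

Shifts by position in impulse: pos 0: i→o (+6), pos 1: m→w (+10), pos 2: p→v (+6), pos 3: u→e (+10) — repeating every 2. A repeating key of period 2 is used — shifts +6, +10 over and over.
Decoding xorke: x−6=r, o−10=e, r−6=l, k−10=a, e−6=y.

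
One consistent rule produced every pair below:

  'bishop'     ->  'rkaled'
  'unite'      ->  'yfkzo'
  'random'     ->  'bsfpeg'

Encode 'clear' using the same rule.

b(1)→r(17) and i(8)→k(10) fit y≡25x+18 (mod 26); the inverse of 25 mod 26 is 25. Each letter's alphabet position (a=0..z=25) is mapped through 25·x+18 mod 26 — an affine cipher.
On clear: c(2)→25·2+18≡16=q; l(11)→25·11+18≡7=h; e(4)→25·4+18≡14=o; a(0)→25·0+18≡18=s; r(17)→25·17+18≡1=b (all mod 26).

qhosb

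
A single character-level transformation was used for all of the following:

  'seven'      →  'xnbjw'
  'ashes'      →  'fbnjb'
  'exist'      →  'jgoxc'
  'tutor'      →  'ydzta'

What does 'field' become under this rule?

krkqm

Shifts by position in seven: pos 0: s→x (+5), pos 1: e→n (+9), pos 2: v→b (+6), pos 3: e→j (+5), pos 4: n→w (+9) — repeating every 3. The shifts repeat in a cycle of length 3: positions 0,1,… shift by +5, +9, +6, then the pattern repeats.
On field: f+5=k, i+9=r, e+6=k, l+5=q, d+9=m.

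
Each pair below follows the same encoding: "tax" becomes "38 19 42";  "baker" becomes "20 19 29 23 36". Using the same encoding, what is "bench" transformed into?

t is letter #20 and maps to 38: an offset of 18. Each letter is replaced by its alphabet position (a=1..z=26) + 18.
For bench: b=2→20, e=5→23, n=14→32, c=3→21, h=8→26.

20 23 32 21 26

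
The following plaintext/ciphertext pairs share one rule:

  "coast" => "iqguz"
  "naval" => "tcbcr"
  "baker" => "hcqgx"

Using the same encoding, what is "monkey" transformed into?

Shifts by position in coast: pos 0: c→i (+6), pos 1: o→q (+2), pos 2: a→g (+6), pos 3: s→u (+2) — repeating every 2. It's a Vigenère-style cipher with numeric key [6,2]: position i shifts by key[i mod 2].
On monkey: m+6=s, o+2=q, n+6=t, k+2=m, e+6=k, y+2=a.

sqtmka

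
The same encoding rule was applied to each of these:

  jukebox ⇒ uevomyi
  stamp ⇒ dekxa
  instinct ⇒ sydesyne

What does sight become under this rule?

dsrse

The rule splits by letter class: vowels +10, consonants +11.
For sight: s(cons)+11=d, i(vowel)+10=s, g(cons)+11=r, h(cons)+11=s, t(cons)+11=e.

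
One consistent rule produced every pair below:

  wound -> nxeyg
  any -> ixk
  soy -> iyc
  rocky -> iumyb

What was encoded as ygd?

two

The output letters match the input read backwards, each shifted +10: wound reversed is dnuow. Two steps: reverse the string, then apply a Caesar shift of +10.
Decoding ygd: shift back: y−10=o, g−10=w, d−10=t → owt; then reverse → two.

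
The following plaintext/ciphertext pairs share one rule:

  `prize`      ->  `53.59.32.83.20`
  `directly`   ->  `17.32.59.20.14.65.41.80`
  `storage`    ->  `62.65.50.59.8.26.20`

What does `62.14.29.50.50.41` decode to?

school

The formula is n = 3×(alphabet index, a=1) + 5.
Reversing it on 62.14.29.50.50.41: 62→(62−5)÷3=19=s, 14→(14−5)÷3=3=c, 29→(29−5)÷3=8=h, 50→(50−5)÷3=15=o, 50→(50−5)÷3=15=o, 41→(41−5)÷3=12=l.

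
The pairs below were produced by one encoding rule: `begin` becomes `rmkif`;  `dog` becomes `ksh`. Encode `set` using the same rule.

xiw

The output letters match the input read backwards, each shifted +4: begin reversed is nigeb. The word is reversed, then every letter is shifted forward by 4.
For set: reverse → tes; then shift: t+4=x, e+4=i, s+4=w.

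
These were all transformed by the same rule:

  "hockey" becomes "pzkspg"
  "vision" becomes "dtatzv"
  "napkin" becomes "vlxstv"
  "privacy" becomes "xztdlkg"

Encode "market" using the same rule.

The shift depends on letter class: consonant h→p is +8, but vowel o→z is +11. Two shifts are in play — +11 for a/e/i/o/u, +8 for every other letter.
On market: m(cons)+8=u, a(vowel)+11=l, r(cons)+8=z, k(cons)+8=s, e(vowel)+11=p, t(cons)+8=b.

ulzspb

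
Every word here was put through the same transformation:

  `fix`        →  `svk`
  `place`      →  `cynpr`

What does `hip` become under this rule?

uvc

Every letter moves 13 places later in the alphabet, wrapping around z→a.
For hip: h+13=u, i+13=v, p+13=c.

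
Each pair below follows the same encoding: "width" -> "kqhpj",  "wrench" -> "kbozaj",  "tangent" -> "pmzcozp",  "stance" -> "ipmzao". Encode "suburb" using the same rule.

w(22)→k(10) and i(8)→q(16) fit y≡7x+12 (mod 26); the inverse of 7 mod 26 is 15. Treating letters as 0–25, the rule is x ↦ 7x + 12 (mod 26).
On suburb: s(18)→7·18+12≡8=i; u(20)→7·20+12≡22=w; b(1)→7·1+12≡19=t; u(20)→7·20+12≡22=w; r(17)→7·17+12≡1=b; b(1)→7·1+12≡19=t (all mod 26).

iwtwbt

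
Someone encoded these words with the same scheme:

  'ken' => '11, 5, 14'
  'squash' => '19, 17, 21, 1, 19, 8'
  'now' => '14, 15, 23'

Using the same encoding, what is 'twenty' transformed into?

20, 23, 5, 14, 20, 25

k is letter #11 and maps to 11: an offset of 0. Letters become their 1-indexed alphabet positions: a=1 … z=26.
Applying it to twenty: t=20→20, w=23→23, e=5→5, n=14→14, t=20→20, y=25→25.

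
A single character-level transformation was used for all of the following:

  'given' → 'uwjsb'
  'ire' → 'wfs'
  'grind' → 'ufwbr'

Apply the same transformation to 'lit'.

zwh

Compare letters: g→u is +14, i→w is +14, v→j is +14 — a constant shift. This is a Caesar cipher with shift 14.
On lit: l+14=z, i+14=w, t+14=h.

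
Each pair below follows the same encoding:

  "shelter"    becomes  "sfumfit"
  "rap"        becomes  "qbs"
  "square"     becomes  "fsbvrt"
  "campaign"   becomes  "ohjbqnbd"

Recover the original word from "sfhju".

tiger

The output letters match the input read backwards, each shifted +1: shelter reversed is retlehs. Two steps: reverse the string, then apply a Caesar shift of +1.
Undoing it on sfhju: shift back: s−1=r, f−1=e, h−1=g, j−1=i, u−1=t → regit; then reverse → tiger.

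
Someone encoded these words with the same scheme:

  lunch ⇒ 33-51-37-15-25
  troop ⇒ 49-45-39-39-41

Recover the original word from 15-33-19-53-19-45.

clever

l(#12)→33 and u(#21)→51: differences scale by 2, so n = 2·pos + 9. With a=1..z=26, the number is 2·pos + 9.
Undoing it on 15-33-19-53-19-45: 15→(15−9)÷2=3=c, 33→(33−9)÷2=12=l, 19→(19−9)÷2=5=e, 53→(53−9)÷2=22=v, 19→(19−9)÷2=5=e, 45→(45−9)÷2=18=r.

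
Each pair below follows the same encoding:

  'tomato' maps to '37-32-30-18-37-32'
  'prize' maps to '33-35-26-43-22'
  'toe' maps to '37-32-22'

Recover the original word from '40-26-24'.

t is letter #20 and maps to 37: an offset of 17. Each letter is replaced by its alphabet position (a=1..z=26) + 17.
Decoding 40-26-24: 40→(40−17)÷1=23=w, 26→(26−17)÷1=9=i, 24→(24−17)÷1=7=g.

wig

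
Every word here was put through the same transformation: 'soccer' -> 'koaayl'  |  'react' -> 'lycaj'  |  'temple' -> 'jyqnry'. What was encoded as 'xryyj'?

This is an affine cipher: with a=0,…,z=25, each position x becomes (25x+2) mod 26.
Decoding xryyj: x(23)→25·(23−2)≡5=f; r(17)→25·(17−2)≡11=l; y(24)→25·(24−2)≡4=e; y(24)→25·(24−2)≡4=e; j(9)→25·(9−2)≡19=t (all mod 26).

fleet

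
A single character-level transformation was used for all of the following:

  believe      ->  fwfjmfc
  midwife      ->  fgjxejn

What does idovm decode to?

lunch

The output letters match the input read backwards, each shifted +1: believe reversed is eveileb. Read the word backwards and shift each letter +1.
Undoing it on idovm: shift back: i−1=h, d−1=c, o−1=n, v−1=u, m−1=l → hcnul; then reverse → lunch.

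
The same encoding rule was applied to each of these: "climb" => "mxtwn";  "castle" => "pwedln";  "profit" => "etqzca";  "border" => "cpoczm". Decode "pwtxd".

smile

Read the word backwards and shift each letter +11.
Undoing it on pwtxd: shift back: p−11=e, w−11=l, t−11=i, x−11=m, d−11=s → elims; then reverse → smile.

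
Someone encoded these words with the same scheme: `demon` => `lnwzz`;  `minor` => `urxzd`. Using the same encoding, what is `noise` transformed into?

vxsdq

The shift increases by 1 at each position, starting from +8: 8, 9, 10, ….
On noise: n+8=v, o+9=x, i+10=s, s+11=d, e+12=q.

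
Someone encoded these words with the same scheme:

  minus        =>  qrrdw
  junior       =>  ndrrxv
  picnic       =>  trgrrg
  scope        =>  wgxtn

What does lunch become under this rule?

pdrgl

The shift depends on letter class: consonant m→q is +4, but vowel i→r is +9. The rule splits by letter class: vowels +9, consonants +4.
On lunch: l(cons)+4=p, u(vowel)+9=d, n(cons)+4=r, c(cons)+4=g, h(cons)+4=l.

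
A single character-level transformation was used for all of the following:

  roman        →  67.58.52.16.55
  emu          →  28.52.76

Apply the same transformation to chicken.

r(#18)→67 and o(#15)→58: differences scale by 3, so n = 3·pos + 13. Each letter becomes 3×(its alphabet position, a=1..z=26) + 13.
For chicken: c=3→22, h=8→37, i=9→40, c=3→22, k=11→46, e=5→28, n=14→55.

22.37.40.22.46.28.55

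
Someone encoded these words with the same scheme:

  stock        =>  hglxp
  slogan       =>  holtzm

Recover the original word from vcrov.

Each pair mirrors across the alphabet (s↔h, t↔g, o↔l): positions sum to 25. This is the alphabet-reversal cipher (Atbash): a becomes z, b becomes y, etc.
Decoding vcrov: v↔e, c↔x, r↔i, o↔l, v↔e.

exile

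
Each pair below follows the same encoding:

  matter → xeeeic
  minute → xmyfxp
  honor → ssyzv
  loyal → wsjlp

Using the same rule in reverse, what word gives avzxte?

prompt

Shifts by position in matter: pos 0: m→x (+11), pos 1: a→e (+4), pos 2: t→e (+11), pos 3: t→e (+11), pos 4: e→i (+4), pos 5: r→c (+11) — repeating every 3. The shifts repeat in a cycle of length 3: positions 0,1,… shift by +11, +4, +11, then the pattern repeats.
Decoding avzxte: a−11=p, v−4=r, z−11=o, x−11=m, t−4=p, e−11=t.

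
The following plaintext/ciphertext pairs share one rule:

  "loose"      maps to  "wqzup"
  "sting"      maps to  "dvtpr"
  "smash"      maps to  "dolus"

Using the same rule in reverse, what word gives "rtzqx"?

A repeating key of period 2 is used — shifts +11, +2 over and over.
Undoing it on rtzqx: r−11=g, t−2=r, z−11=o, q−2=o, x−11=m.

groom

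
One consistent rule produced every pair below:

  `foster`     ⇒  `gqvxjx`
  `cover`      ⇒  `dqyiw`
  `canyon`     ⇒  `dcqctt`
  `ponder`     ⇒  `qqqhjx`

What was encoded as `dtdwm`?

In foster: f→g is +1, o→q is +2, s→v is +3, t→x is +4 — the shift increases by 1 each position. The shift increases by 1 at each position, starting from +1: 1, 2, 3, ….
Reversing it on dtdwm: d−1=c, t−2=r, d−3=a, w−4=s, m−5=h.

crash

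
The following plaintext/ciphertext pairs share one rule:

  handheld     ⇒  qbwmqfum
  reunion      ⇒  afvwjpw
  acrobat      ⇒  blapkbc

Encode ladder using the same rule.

The shift depends on letter class: consonant h→q is +9, but vowel a→b is +1. The rule splits by letter class: vowels +1, consonants +9.
For ladder: l(cons)+9=u, a(vowel)+1=b, d(cons)+9=m, d(cons)+9=m, e(vowel)+1=f, r(cons)+9=a.

ubmmfa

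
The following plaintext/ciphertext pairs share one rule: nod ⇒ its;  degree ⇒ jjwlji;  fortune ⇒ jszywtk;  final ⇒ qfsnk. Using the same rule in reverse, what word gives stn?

ion

The output letters match the input read backwards, each shifted +5: nod reversed is don. Read the word backwards and shift each letter +5.
Undoing it on stn: shift back: s−5=n, t−5=o, n−5=i → noi; then reverse → ion.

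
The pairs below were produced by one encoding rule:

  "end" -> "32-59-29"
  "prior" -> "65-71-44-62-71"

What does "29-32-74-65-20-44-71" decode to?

despair

e(#5)→32 and n(#14)→59: differences scale by 3, so n = 3·pos + 17. With a=1..z=26, the number is 3·pos + 17.
Decoding 29-32-74-65-20-44-71: 29→(29−17)÷3=4=d, 32→(32−17)÷3=5=e, 74→(74−17)÷3=19=s, 65→(65−17)÷3=16=p, 20→(20−17)÷3=1=a, 44→(44−17)÷3=9=i, 71→(71−17)÷3=18=r.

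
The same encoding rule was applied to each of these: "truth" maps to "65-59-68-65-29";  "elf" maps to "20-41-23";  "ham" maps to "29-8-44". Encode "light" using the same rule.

t(#20)→65 and r(#18)→59: differences scale by 3, so n = 3·pos + 5. The formula is n = 3×(alphabet index, a=1) + 5.
Applying it to light: l=12→41, i=9→32, g=7→26, h=8→29, t=20→65.

41-32-26-29-65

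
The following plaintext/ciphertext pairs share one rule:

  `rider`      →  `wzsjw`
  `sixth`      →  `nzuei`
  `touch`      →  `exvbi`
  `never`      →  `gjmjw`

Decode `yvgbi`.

lunch

r(17)→w(22) and i(8)→z(25) fit y≡17x+19 (mod 26); the inverse of 17 mod 26 is 23. This is an affine cipher: with a=0,…,z=25, each position x becomes (17x+19) mod 26.
Reversing it on yvgbi: y(24)→23·(24−19)≡11=l; v(21)→23·(21−19)≡20=u; g(6)→23·(6−19)≡13=n; b(1)→23·(1−19)≡2=c; i(8)→23·(8−19)≡7=h (all mod 26).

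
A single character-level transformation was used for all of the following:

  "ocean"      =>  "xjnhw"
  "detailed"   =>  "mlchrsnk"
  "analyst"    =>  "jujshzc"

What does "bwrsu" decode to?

spill

Shifts by position in ocean: pos 0: o→x (+9), pos 1: c→j (+7), pos 2: e→n (+9), pos 3: a→h (+7) — repeating every 2. The shifts repeat in a cycle of length 2: positions 0,1,… shift by +9, +7, then the pattern repeats.
Undoing it on bwrsu: b−9=s, w−7=p, r−9=i, s−7=l, u−9=l.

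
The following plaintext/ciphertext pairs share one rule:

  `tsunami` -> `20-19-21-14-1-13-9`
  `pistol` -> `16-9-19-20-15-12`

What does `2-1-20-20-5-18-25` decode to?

Each letter is replaced by its alphabet position (a=1, b=2, …, z=26).
Decoding 2-1-20-20-5-18-25: 2=b, 1=a, 20=t, 20=t, 5=e, 18=r, 25=y.

battery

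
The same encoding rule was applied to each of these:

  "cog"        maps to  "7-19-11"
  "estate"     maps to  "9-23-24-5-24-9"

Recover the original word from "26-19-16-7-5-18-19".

volcano

c is letter #3 and maps to 7: an offset of 4. Each letter is replaced by its alphabet position (a=1..z=26) + 4.
Decoding 26-19-16-7-5-18-19: 26→(26−4)÷1=22=v, 19→(19−4)÷1=15=o, 16→(16−4)÷1=12=l, 7→(7−4)÷1=3=c, 5→(5−4)÷1=1=a, 18→(18−4)÷1=14=n, 19→(19−4)÷1=15=o.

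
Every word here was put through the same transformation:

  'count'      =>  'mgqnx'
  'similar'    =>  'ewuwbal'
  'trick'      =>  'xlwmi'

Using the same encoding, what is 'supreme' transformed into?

eqzlyuy

Each letter's alphabet position (a=0..z=25) is mapped through 19·x+0 mod 26 — an affine cipher.
Applying it to supreme: s(18)→19·18+0≡4=e; u(20)→19·20+0≡16=q; p(15)→19·15+0≡25=z; r(17)→19·17+0≡11=l; e(4)→19·4+0≡24=y; m(12)→19·12+0≡20=u; e(4)→19·4+0≡24=y (all mod 26).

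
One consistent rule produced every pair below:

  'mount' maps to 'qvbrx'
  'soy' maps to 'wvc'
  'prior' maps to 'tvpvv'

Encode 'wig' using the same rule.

Vowels shift forward by 7 and consonants shift forward by 4.
Applying it to wig: w(cons)+4=a, i(vowel)+7=p, g(cons)+4=k.

apk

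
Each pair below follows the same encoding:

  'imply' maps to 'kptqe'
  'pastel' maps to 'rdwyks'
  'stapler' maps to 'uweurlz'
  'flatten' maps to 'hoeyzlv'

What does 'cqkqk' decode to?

Each letter shifts forward by (position + 2), i.e. 2, 3, 4, … — the shift grows by one for each successive letter.
Undoing it on cqkqk: c−2=a, q−3=n, k−4=g, q−5=l, k−6=e.

angle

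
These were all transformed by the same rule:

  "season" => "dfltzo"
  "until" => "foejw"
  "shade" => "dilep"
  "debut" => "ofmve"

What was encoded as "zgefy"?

often

A repeating key of period 2 is used — shifts +11, +1 over and over.
Undoing it on zgefy: z−11=o, g−1=f, e−11=t, f−1=e, y−11=n.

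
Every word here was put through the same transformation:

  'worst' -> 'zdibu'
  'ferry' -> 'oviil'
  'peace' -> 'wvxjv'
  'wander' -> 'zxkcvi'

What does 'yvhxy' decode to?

legal

Each letter's alphabet position (a=0..z=25) is mapped through 19·x+23 mod 26 — an affine cipher.
Undoing it on yvhxy: y(24)→11·(24−23)≡11=l; v(21)→11·(21−23)≡4=e; h(7)→11·(7−23)≡6=g; x(23)→11·(23−23)≡0=a; y(24)→11·(24−23)≡11=l (all mod 26).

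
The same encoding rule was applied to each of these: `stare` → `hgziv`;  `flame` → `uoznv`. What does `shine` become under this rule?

hsrmv

Each pair mirrors across the alphabet (s↔h, t↔g, a↔z): positions sum to 25. Each letter is replaced by its mirror in the alphabet: a↔z, b↔y, c↔x, and so on (the Atbash cipher).
On shine: s↔h, h↔s, i↔r, n↔m, e↔v.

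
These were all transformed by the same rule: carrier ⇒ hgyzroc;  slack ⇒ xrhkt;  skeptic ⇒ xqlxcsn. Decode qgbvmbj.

In carrier: c→h is +5, a→g is +6, r→y is +7, r→z is +8 — the shift increases by 1 each position. Each letter shifts forward by (position + 5), i.e. 5, 6, 7, … — the shift grows by one for each successive letter.
Reversing it on qgbvmbj: q−5=l, g−6=a, b−7=u, v−8=n, m−9=d, b−10=r, j−11=y.

laundry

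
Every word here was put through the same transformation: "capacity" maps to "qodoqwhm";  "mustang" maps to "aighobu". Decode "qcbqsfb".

concern

Compare letters: c→q is +14, a→o is +14, p→d is +14 — a constant shift. Every letter moves 14 places later in the alphabet, wrapping around z→a.
Undoing it on qcbqsfb: q−14=c, c−14=o, b−14=n, q−14=c, s−14=e, f−14=r, b−14=n.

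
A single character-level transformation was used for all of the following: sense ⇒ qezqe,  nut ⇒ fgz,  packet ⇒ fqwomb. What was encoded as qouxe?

slice

The output letters match the input read backwards, each shifted +12: sense reversed is esnes. Read the word backwards and shift each letter +12.
Reversing it on qouxe: shift back: q−12=e, o−12=c, u−12=i, x−12=l, e−12=s → ecils; then reverse → slice.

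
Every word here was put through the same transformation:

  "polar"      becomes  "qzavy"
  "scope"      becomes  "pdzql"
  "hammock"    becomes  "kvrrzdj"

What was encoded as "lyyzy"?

p(15)→q(16) and o(14)→z(25) fit y≡17x+21 (mod 26); the inverse of 17 mod 26 is 23. This is an affine cipher: with a=0,…,z=25, each position x becomes (17x+21) mod 26.
Decoding lyyzy: l(11)→23·(11−21)≡4=e; y(24)→23·(24−21)≡17=r; y(24)→23·(24−21)≡17=r; z(25)→23·(25−21)≡14=o; y(24)→23·(24−21)≡17=r (all mod 26).

error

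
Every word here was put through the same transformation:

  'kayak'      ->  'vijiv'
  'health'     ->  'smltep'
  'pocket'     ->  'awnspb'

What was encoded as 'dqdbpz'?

Shifts by position in kayak: pos 0: k→v (+11), pos 1: a→i (+8), pos 2: y→j (+11), pos 3: a→i (+8) — repeating every 2. A repeating key of period 2 is used — shifts +11, +8 over and over.
Reversing it on dqdbpz: d−11=s, q−8=i, d−11=s, b−8=t, p−11=e, z−8=r.

sister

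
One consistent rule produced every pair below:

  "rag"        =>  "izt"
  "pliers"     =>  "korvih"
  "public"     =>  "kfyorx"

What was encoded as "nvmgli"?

Letters are reflected about the middle of the alphabet (position → 25−position): Atbash.
Decoding nvmgli: n↔m, v↔e, m↔n, g↔t, l↔o, i↔r.

mentor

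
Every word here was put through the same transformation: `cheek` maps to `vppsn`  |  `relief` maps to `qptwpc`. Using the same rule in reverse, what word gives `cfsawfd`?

The output letters match the input read backwards, each shifted +11: cheek reversed is keehc. Two steps: reverse the string, then apply a Caesar shift of +11.
Undoing it on cfsawfd: shift back: c−11=r, f−11=u, s−11=h, a−11=p, w−11=l, f−11=u, d−11=s → ruhplus; then reverse → sulphur.

sulphur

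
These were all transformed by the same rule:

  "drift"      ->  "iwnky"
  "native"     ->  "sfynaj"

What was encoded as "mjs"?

Compare letters: d→i is +5, r→w is +5, i→n is +5 — a constant shift. Each letter is shifted forward by 5 in the alphabet (a Caesar shift of +5).
Undoing it on mjs: m−5=h, j−5=e, s−5=n.

hen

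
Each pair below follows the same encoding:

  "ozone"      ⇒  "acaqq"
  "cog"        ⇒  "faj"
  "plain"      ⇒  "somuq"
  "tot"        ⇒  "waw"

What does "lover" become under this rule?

oayqu

Two shifts are in play — +12 for a/e/i/o/u, +3 for every other letter.
On lover: l(cons)+3=o, o(vowel)+12=a, v(cons)+3=y, e(vowel)+12=q, r(cons)+3=u.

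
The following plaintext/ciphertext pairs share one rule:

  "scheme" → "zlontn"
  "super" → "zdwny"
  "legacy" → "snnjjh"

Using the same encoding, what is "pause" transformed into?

wjbbl

Shifts by position in scheme: pos 0: s→z (+7), pos 1: c→l (+9), pos 2: h→o (+7), pos 3: e→n (+9) — repeating every 2. The shifts repeat in a cycle of length 2: positions 0,1,… shift by +7, +9, then the pattern repeats.
Applying it to pause: p+7=w, a+9=j, u+7=b, s+9=b, e+7=l.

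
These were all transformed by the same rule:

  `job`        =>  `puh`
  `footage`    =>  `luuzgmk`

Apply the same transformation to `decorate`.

Compare letters: j→p is +6, o→u is +6, b→h is +6 — a constant shift. It's a constant shift of +6 (ROT6).
Applying it to decorate: d+6=j, e+6=k, c+6=i, o+6=u, r+6=x, a+6=g, t+6=z, e+6=k.

jkiuxgzk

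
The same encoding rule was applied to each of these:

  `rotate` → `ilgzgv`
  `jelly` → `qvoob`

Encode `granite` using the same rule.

tizmrgv

This is the alphabet-reversal cipher (Atbash): a becomes z, b becomes y, etc.
On granite: g↔t, r↔i, a↔z, n↔m, i↔r, t↔g, e↔v.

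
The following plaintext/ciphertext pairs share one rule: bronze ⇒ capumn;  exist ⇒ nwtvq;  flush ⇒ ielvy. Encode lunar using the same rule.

b(1)→c(2) and r(17)→a(0) fit y≡21x+7 (mod 26); the inverse of 21 mod 26 is 5. Treating letters as 0–25, the rule is x ↦ 21x + 7 (mod 26).
Applying it to lunar: l(11)→21·11+7≡4=e; u(20)→21·20+7≡11=l; n(13)→21·13+7≡20=u; a(0)→21·0+7≡7=h; r(17)→21·17+7≡0=a (all mod 26).

eluha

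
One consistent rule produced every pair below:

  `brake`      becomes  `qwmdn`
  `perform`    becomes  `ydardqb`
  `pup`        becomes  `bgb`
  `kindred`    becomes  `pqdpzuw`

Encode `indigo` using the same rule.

asupzu

Two steps: reverse the string, then apply a Caesar shift of +12.
On indigo: reverse → ogidni; then shift: o+12=a, g+12=s, i+12=u, d+12=p, n+12=z, i+12=u.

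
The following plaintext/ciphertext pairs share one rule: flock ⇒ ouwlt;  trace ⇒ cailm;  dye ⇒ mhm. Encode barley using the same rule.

Two shifts are in play — +8 for a/e/i/o/u, +9 for every other letter.
On barley: b(cons)+9=k, a(vowel)+8=i, r(cons)+9=a, l(cons)+9=u, e(vowel)+8=m, y(cons)+9=h.

kiaumh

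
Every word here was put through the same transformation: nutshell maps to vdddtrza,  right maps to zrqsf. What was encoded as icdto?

attic

In nutshell: n→v is +8, u→d is +9, t→d is +10, s→d is +11 — the shift increases by 1 each position. Letter i (0-indexed) is shifted by i+8, so successive shifts are 8, 9, 10, ….
Reversing it on icdto: i−8=a, c−9=t, d−10=t, t−11=i, o−12=c.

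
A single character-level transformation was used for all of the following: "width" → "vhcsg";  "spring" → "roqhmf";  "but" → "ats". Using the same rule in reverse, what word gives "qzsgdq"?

Compare letters: w→v is +25, i→h is +25, d→c is +25 — a constant shift. Each letter is shifted forward by 25 in the alphabet (a Caesar shift of +25).
Undoing it on qzsgdq: q−25=r, z−25=a, s−25=t, g−25=h, d−25=e, q−25=r.

rather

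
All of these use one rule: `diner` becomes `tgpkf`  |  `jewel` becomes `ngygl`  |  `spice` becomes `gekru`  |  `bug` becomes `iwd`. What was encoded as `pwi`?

gun

The output letters match the input read backwards, each shifted +2: diner reversed is renid. Two steps: reverse the string, then apply a Caesar shift of +2.
Undoing it on pwi: shift back: p−2=n, w−2=u, i−2=g → nug; then reverse → gun.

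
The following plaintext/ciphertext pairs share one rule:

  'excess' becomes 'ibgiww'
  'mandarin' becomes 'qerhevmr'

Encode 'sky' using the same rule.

woc

Compare letters: e→i is +4, x→b is +4, c→g is +4 — a constant shift. Each letter is shifted forward by 4 in the alphabet (a Caesar shift of +4).
Applying it to sky: s+4=w, k+4=o, y+4=c.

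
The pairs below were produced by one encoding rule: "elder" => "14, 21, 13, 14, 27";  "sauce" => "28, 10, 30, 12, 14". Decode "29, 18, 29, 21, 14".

e is letter #5 and maps to 14: an offset of 9. The number is (letter's place in the alphabet, a=1) + 9.
Undoing it on 29, 18, 29, 21, 14: 29→(29−9)÷1=20=t, 18→(18−9)÷1=9=i, 29→(29−9)÷1=20=t, 21→(21−9)÷1=12=l, 14→(14−9)÷1=5=e.

title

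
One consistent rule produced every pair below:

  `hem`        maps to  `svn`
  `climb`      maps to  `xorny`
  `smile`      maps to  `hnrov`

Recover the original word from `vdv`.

ewe

Each pair mirrors across the alphabet (h↔s, e↔v, m↔n): positions sum to 25. Letters are reflected about the middle of the alphabet (position → 25−position): Atbash.
Undoing it on vdv: v↔e, d↔w, v↔e.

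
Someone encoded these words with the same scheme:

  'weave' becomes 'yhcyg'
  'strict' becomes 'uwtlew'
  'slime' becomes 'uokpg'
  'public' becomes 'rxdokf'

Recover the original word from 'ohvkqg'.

Shifts by position in weave: pos 0: w→y (+2), pos 1: e→h (+3), pos 2: a→c (+2), pos 3: v→y (+3) — repeating every 2. It's a Vigenère-style cipher with numeric key [2,3]: position i shifts by key[i mod 2].
Decoding ohvkqg: o−2=m, h−3=e, v−2=t, k−3=h, q−2=o, g−3=d.

method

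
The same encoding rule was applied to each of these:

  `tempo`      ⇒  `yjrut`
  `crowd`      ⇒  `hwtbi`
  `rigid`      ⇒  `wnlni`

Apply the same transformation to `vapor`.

It's a constant shift of +5 (ROT5).
For vapor: v+5=a, a+5=f, p+5=u, o+5=t, r+5=w.

afutw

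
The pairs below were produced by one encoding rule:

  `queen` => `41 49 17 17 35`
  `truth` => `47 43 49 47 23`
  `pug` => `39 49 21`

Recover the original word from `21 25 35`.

gin

Each letter becomes 2×(its alphabet position, a=1..z=26) + 7.
Reversing it on 21 25 35: 21→(21−7)÷2=7=g, 25→(25−7)÷2=9=i, 35→(35−7)÷2=14=n.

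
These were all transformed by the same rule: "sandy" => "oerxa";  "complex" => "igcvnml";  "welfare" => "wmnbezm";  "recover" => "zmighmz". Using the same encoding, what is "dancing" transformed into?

xeriurq

s(18)→o(14) and a(0)→e(4) fit y≡15x+4 (mod 26); the inverse of 15 mod 26 is 7. Treating letters as 0–25, the rule is x ↦ 15x + 4 (mod 26).
On dancing: d(3)→15·3+4≡23=x; a(0)→15·0+4≡4=e; n(13)→15·13+4≡17=r; c(2)→15·2+4≡8=i; i(8)→15·8+4≡20=u; n(13)→15·13+4≡17=r; g(6)→15·6+4≡16=q (all mod 26).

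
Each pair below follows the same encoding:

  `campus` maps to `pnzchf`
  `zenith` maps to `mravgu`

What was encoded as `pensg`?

Compare letters: c→p is +13, a→n is +13, m→z is +13 — a constant shift. This is a Caesar cipher with shift 13.
Undoing it on pensg: p−13=c, e−13=r, n−13=a, s−13=f, g−13=t.

craft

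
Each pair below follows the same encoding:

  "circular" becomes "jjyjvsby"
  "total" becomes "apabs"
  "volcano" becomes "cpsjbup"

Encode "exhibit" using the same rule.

Two shifts are in play — +1 for a/e/i/o/u, +7 for every other letter.
On exhibit: e(vowel)+1=f, x(cons)+7=e, h(cons)+7=o, i(vowel)+1=j, b(cons)+7=i, i(vowel)+1=j, t(cons)+7=a.

feojija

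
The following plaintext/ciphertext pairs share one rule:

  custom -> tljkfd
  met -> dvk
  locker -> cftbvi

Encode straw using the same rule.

Each letter is shifted forward by 17 in the alphabet (a Caesar shift of +17).
On straw: s+17=j, t+17=k, r+17=i, a+17=r, w+17=n.

jkirn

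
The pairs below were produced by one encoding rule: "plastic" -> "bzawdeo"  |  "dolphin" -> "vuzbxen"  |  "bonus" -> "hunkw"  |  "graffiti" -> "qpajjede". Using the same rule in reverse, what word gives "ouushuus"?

cookbook

p(15)→b(1) and l(11)→z(25) fit y≡7x+0 (mod 26); the inverse of 7 mod 26 is 15. This is an affine cipher: with a=0,…,z=25, each position x becomes (7x+0) mod 26.
Decoding ouushuus: o(14)→15·(14−0)≡2=c; u(20)→15·(20−0)≡14=o; u(20)→15·(20−0)≡14=o; s(18)→15·(18−0)≡10=k; h(7)→15·(7−0)≡1=b; u(20)→15·(20−0)≡14=o; u(20)→15·(20−0)≡14=o; s(18)→15·(18−0)≡10=k (all mod 26).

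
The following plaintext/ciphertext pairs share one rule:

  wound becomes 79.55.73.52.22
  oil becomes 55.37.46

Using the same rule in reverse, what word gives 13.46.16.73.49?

Each letter becomes 3×(its alphabet position, a=1..z=26) + 10.
Reversing it on 13.46.16.73.49: 13→(13−10)÷3=1=a, 46→(46−10)÷3=12=l, 16→(16−10)÷3=2=b, 73→(73−10)÷3=21=u, 49→(49−10)÷3=13=m.

album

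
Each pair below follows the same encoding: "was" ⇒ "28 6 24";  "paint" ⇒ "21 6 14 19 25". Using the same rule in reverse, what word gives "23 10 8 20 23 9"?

w is letter #23 and maps to 28: an offset of 5. Letters become their 1-based position plus 5 (so a→6, b→7, …).
Decoding 23 10 8 20 23 9: 23→(23−5)÷1=18=r, 10→(10−5)÷1=5=e, 8→(8−5)÷1=3=c, 20→(20−5)÷1=15=o, 23→(23−5)÷1=18=r, 9→(9−5)÷1=4=d.

record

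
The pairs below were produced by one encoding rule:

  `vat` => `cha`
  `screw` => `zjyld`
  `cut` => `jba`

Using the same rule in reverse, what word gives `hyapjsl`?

article

Each letter is shifted forward by 7 in the alphabet (a Caesar shift of +7).
Decoding hyapjsl: h−7=a, y−7=r, a−7=t, p−7=i, j−7=c, s−7=l, l−7=e.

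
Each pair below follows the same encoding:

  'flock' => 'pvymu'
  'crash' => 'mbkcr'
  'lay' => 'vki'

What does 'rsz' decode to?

hip

Every letter moves 10 places later in the alphabet, wrapping around z→a.
Decoding rsz: r−10=h, s−10=i, z−10=p.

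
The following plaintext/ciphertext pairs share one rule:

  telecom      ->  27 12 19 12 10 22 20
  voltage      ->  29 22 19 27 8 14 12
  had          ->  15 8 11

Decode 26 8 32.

t is letter #20 and maps to 27: an offset of 7. Letters become their 1-based position plus 7 (so a→8, b→9, …).
Decoding 26 8 32: 26→(26−7)÷1=19=s, 8→(8−7)÷1=1=a, 32→(32−7)÷1=25=y.

say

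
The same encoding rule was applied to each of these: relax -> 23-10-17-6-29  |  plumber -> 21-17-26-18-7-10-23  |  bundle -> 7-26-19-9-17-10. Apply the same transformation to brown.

7-23-20-28-19

r is letter #18 and maps to 23: an offset of 5. The number is (letter's place in the alphabet, a=1) + 5.
On brown: b=2→7, r=18→23, o=15→20, w=23→28, n=14→19.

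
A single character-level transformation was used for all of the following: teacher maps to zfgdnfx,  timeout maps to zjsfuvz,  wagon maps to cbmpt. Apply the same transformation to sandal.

Shifts by position in teacher: pos 0: t→z (+6), pos 1: e→f (+1), pos 2: a→g (+6), pos 3: c→d (+1) — repeating every 2. It's a Vigenère-style cipher with numeric key [6,1]: position i shifts by key[i mod 2].
On sandal: s+6=y, a+1=b, n+6=t, d+1=e, a+6=g, l+1=m.

ybtegm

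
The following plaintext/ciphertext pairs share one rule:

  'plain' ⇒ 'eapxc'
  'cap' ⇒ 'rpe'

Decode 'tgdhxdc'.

erosion

Each letter is shifted forward by 15 in the alphabet (a Caesar shift of +15).
Undoing it on tgdhxdc: t−15=e, g−15=r, d−15=o, h−15=s, x−15=i, d−15=o, c−15=n.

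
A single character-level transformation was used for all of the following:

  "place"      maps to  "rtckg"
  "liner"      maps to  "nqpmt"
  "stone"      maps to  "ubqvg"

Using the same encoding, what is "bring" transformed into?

dzkvi

It's a Vigenère-style cipher with numeric key [2,8]: position i shifts by key[i mod 2].
Applying it to bring: b+2=d, r+8=z, i+2=k, n+8=v, g+2=i.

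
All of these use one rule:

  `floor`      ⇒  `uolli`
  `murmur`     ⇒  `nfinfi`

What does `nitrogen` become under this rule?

mrgiltvm

Each pair mirrors across the alphabet (f↔u, l↔o, o↔l): positions sum to 25. This is the alphabet-reversal cipher (Atbash): a becomes z, b becomes y, etc.
Applying it to nitrogen: n↔m, i↔r, t↔g, r↔i, o↔l, g↔t, e↔v, n↔m.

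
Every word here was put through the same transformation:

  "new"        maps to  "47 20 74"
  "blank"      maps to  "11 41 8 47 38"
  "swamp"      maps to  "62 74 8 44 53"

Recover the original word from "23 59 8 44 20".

frame

n(#14)→47 and e(#5)→20: differences scale by 3, so n = 3·pos + 5. The formula is n = 3×(alphabet index, a=1) + 5.
Reversing it on 23 59 8 44 20: 23→(23−5)÷3=6=f, 59→(59−5)÷3=18=r, 8→(8−5)÷3=1=a, 44→(44−5)÷3=13=m, 20→(20−5)÷3=5=e.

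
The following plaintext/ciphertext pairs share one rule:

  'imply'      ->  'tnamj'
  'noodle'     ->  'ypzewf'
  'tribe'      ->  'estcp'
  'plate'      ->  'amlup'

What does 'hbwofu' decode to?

walnut

Shifts by position in imply: pos 0: i→t (+11), pos 1: m→n (+1), pos 2: p→a (+11), pos 3: l→m (+1) — repeating every 2. It's a Vigenère-style cipher with numeric key [11,1]: position i shifts by key[i mod 2].
Decoding hbwofu: h−11=w, b−1=a, w−11=l, o−1=n, f−11=u, u−1=t.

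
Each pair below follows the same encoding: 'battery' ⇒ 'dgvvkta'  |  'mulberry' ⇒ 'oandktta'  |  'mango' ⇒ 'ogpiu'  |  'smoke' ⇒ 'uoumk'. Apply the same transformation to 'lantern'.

The shift depends on letter class: consonant b→d is +2, but vowel a→g is +6. Two shifts are in play — +6 for a/e/i/o/u, +2 for every other letter.
Applying it to lantern: l(cons)+2=n, a(vowel)+6=g, n(cons)+2=p, t(cons)+2=v, e(vowel)+6=k, r(cons)+2=t, n(cons)+2=p.

ngpvktp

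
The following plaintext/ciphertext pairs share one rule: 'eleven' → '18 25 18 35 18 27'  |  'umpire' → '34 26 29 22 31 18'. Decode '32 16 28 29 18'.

e is letter #5 and maps to 18: an offset of 13. Each letter is replaced by its alphabet position (a=1..z=26) + 13.
Reversing it on 32 16 28 29 18: 32→(32−13)÷1=19=s, 16→(16−13)÷1=3=c, 28→(28−13)÷1=15=o, 29→(29−13)÷1=16=p, 18→(18−13)÷1=5=e.

scope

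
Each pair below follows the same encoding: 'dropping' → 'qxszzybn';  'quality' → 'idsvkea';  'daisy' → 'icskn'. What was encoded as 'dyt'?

jot

The output letters match the input read backwards, each shifted +10: dropping reversed is gnippord. Two steps: reverse the string, then apply a Caesar shift of +10.
Reversing it on dyt: shift back: d−10=t, y−10=o, t−10=j → toj; then reverse → jot.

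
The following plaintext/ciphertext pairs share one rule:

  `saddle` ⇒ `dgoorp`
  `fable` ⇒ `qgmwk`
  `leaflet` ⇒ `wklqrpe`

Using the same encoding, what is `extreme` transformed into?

pdeckxp

Shifts by position in saddle: pos 0: s→d (+11), pos 1: a→g (+6), pos 2: d→o (+11), pos 3: d→o (+11), pos 4: l→r (+6), pos 5: e→p (+11) — repeating every 3. It's a Vigenère-style cipher with numeric key [11,6,11]: position i shifts by key[i mod 3].
For extreme: e+11=p, x+6=d, t+11=e, r+11=c, e+6=k, m+11=x, e+11=p.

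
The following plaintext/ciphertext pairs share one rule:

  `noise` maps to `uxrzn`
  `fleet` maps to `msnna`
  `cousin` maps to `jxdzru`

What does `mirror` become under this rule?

tryyxy

The shift depends on letter class: consonant n→u is +7, but vowel o→x is +9. The rule splits by letter class: vowels +9, consonants +7.
On mirror: m(cons)+7=t, i(vowel)+9=r, r(cons)+7=y, r(cons)+7=y, o(vowel)+9=x, r(cons)+7=y.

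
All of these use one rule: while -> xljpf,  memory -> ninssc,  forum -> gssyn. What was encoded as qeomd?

panic

Shifts by position in while: pos 0: w→x (+1), pos 1: h→l (+4), pos 2: i→j (+1), pos 3: l→p (+4) — repeating every 2. The shifts repeat in a cycle of length 2: positions 0,1,… shift by +1, +4, then the pattern repeats.
Reversing it on qeomd: q−1=p, e−4=a, o−1=n, m−4=i, d−1=c.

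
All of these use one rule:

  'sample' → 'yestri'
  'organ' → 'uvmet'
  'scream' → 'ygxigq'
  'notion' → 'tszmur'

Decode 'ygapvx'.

sculpt

Shifts by position in sample: pos 0: s→y (+6), pos 1: a→e (+4), pos 2: m→s (+6), pos 3: p→t (+4) — repeating every 2. The shifts repeat in a cycle of length 2: positions 0,1,… shift by +6, +4, then the pattern repeats.
Undoing it on ygapvx: y−6=s, g−4=c, a−6=u, p−4=l, v−6=p, x−4=t.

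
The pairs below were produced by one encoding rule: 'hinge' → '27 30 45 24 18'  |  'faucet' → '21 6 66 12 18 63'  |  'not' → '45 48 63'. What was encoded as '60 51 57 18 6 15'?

spread

h(#8)→27 and i(#9)→30: differences scale by 3, so n = 3·pos + 3. With a=1..z=26, the number is 3·pos + 3.
Reversing it on 60 51 57 18 6 15: 60→(60−3)÷3=19=s, 51→(51−3)÷3=16=p, 57→(57−3)÷3=18=r, 18→(18−3)÷3=5=e, 6→(6−3)÷3=1=a, 15→(15−3)÷3=4=d.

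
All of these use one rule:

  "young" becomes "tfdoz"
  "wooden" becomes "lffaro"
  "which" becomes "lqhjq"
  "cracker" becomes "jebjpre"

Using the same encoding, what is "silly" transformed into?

vhggt

y(24)→t(19) and o(14)→f(5) fit y≡17x+1 (mod 26); the inverse of 17 mod 26 is 23. This is an affine cipher: with a=0,…,z=25, each position x becomes (17x+1) mod 26.
On silly: s(18)→17·18+1≡21=v; i(8)→17·8+1≡7=h; l(11)→17·11+1≡6=g; l(11)→17·11+1≡6=g; y(24)→17·24+1≡19=t (all mod 26).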